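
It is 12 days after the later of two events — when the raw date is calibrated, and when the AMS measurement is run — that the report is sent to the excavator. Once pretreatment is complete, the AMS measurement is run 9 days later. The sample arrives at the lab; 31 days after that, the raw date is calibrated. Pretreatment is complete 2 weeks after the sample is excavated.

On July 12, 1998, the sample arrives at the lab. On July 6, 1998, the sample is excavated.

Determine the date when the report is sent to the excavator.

August 24, 1998

The sample arrives at the lab: Jul 12, 1998.
The raw date is calibrated: Jul 12, 1998 + 31 days = Aug 12, 1998.
The sample is excavated: Jul 6, 1998.
Pretreatment is complete: Jul 6, 1998 + 2 weeks = Jul 20, 1998.
The AMS measurement is run: Jul 20, 1998 + 9 days = Jul 29, 1998.
Both prerequisites met — the raw date is calibrated (Aug 12, 1998), the AMS measurement is run (Jul 29, 1998); the later is Aug 12, 1998.
The report is sent to the excavator: Aug 12, 1998 + 12 days = Aug 24, 1998.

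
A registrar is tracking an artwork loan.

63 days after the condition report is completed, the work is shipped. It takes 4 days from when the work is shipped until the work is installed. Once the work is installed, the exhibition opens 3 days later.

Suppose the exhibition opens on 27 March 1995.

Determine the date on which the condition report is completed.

16 January 1995

The exhibition opens: Mar 27, 1995.
The work is installed: Mar 27, 1995 − 3 days = Mar 24, 1995.
The work is shipped: Mar 24, 1995 − 4 days = Mar 20, 1995.
The condition report is completed: Mar 20, 1995 − 63 days = Jan 16, 1995.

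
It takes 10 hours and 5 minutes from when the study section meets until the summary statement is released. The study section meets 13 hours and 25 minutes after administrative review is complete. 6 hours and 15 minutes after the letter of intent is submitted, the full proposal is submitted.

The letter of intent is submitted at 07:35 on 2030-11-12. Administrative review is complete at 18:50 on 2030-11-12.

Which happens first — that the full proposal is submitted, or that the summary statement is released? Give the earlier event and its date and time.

The full proposal is submitted — 13:50 on 2030-11-12

The letter of intent is submitted: 07:35 Nov 12, 2030.
The full proposal is submitted: 07:35 Nov 12, 2030 + 6h15m = 13:50 Nov 12, 2030.
Administrative review is complete: 18:50 Nov 12, 2030.
The study section meets: 18:50 Nov 12, 2030 + 13h25m = 08:15 Nov 13, 2030.
The summary statement is released: 08:15 Nov 13, 2030 + 10h05m = 18:20 Nov 13, 2030.
Comparing: the full proposal is submitted at 13:50 Nov 12, 2030 vs the summary statement is released at 18:20 Nov 13, 2030. Earlier: the full proposal is submitted.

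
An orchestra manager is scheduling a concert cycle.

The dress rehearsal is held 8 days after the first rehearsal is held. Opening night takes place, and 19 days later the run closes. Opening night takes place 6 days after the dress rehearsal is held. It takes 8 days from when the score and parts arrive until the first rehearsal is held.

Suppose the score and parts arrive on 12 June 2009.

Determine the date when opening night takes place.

The score and parts arrive: Jun 12, 2009.
The first rehearsal is held: Jun 12, 2009 + 8 days = Jun 20, 2009.
The dress rehearsal is held: Jun 20, 2009 + 8 days = Jun 28, 2009.
Opening night takes place: Jun 28, 2009 + 6 days = Jul 4, 2009.

4 July 2009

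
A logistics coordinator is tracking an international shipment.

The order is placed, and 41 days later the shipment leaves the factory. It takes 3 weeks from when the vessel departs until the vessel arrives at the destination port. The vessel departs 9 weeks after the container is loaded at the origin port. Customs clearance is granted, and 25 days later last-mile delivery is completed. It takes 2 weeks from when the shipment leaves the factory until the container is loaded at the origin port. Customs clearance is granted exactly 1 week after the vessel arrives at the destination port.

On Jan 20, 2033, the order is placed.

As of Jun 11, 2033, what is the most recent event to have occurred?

The vessel arrives at the destination port

The order is placed: Jan 20, 2033.
The shipment leaves the factory: Jan 20, 2033 + 41 days = Mar 2, 2033.
The container is loaded at the origin port: Mar 2, 2033 + 2 weeks = Mar 16, 2033.
The vessel departs: Mar 16, 2033 + 9 weeks = May 18, 2033.
The vessel arrives at the destination port: May 18, 2033 + 3 weeks = Jun 8, 2033.
Customs clearance is granted: Jun 8, 2033 + 1 week = Jun 15, 2033.
Last-mile delivery is completed: Jun 15, 2033 + 25 days = Jul 10, 2033.
Jun 11, 2033 falls between when the vessel arrives at the destination port (Jun 8, 2033) and when customs clearance is granted (Jun 15, 2033).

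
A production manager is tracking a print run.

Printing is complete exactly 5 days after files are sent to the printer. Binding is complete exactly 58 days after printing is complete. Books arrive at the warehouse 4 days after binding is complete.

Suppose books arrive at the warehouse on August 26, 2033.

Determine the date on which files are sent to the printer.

Books arrive at the warehouse: Aug 26, 2033.
Binding is complete: Aug 26, 2033 − 4 days = Aug 22, 2033.
Printing is complete: Aug 22, 2033 − 58 days = Jun 25, 2033.
Files are sent to the printer: Jun 25, 2033 − 5 days = Jun 20, 2033.

June 20, 2033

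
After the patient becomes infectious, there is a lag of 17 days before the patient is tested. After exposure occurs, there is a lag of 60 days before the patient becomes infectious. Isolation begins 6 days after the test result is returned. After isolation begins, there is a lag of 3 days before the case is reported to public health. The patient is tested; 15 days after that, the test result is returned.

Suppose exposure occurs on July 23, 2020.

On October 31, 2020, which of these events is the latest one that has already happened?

Exposure occurs: Jul 23, 2020.
The patient becomes infectious: Jul 23, 2020 + 60 days = Sep 21, 2020.
The patient is tested: Sep 21, 2020 + 17 days = Oct 8, 2020.
The test result is returned: Oct 8, 2020 + 15 days = Oct 23, 2020.
Isolation begins: Oct 23, 2020 + 6 days = Oct 29, 2020.
The case is reported to public health: Oct 29, 2020 + 3 days = Nov 1, 2020.
Oct 31, 2020 falls between when isolation begins (Oct 29, 2020) and when the case is reported to public health (Nov 1, 2020).

Isolation begins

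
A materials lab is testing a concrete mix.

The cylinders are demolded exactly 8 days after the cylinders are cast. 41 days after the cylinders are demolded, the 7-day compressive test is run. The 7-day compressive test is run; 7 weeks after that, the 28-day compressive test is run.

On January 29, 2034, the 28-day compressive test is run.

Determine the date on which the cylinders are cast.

October 23, 2033

The 28-day compressive test is run: Jan 29, 2034.
The 7-day compressive test is run: Jan 29, 2034 − 7 weeks = Dec 11, 2033.
The cylinders are demolded: Dec 11, 2033 − 41 days = Oct 31, 2033.
The cylinders are cast: Oct 31, 2033 − 8 days = Oct 23, 2033.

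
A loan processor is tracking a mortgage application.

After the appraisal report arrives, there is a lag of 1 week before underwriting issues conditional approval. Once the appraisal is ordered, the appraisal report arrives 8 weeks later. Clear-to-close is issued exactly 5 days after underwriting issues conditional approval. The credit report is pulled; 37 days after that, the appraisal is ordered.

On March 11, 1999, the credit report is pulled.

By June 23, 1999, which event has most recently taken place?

The credit report is pulled: Mar 11, 1999.
The appraisal is ordered: Mar 11, 1999 + 37 days = Apr 17, 1999.
The appraisal report arrives: Apr 17, 1999 + 8 weeks = Jun 12, 1999.
Underwriting issues conditional approval: Jun 12, 1999 + 1 week = Jun 19, 1999.
Clear-to-close is issued: Jun 19, 1999 + 5 days = Jun 24, 1999.
Jun 23, 1999 falls between when underwriting issues conditional approval (Jun 19, 1999) and when clear-to-close is issued (Jun 24, 1999).

Underwriting issues conditional approval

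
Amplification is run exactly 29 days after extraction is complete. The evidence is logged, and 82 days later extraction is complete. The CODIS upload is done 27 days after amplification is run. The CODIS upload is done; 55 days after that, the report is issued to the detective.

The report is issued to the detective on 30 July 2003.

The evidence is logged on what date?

18 January 2003

The report is issued to the detective: Jul 30, 2003.
The CODIS upload is done: Jul 30, 2003 − 55 days = Jun 5, 2003.
Amplification is run: Jun 5, 2003 − 27 days = May 9, 2003.
Extraction is complete: May 9, 2003 − 29 days = Apr 10, 2003.
The evidence is logged: Apr 10, 2003 − 82 days = Jan 18, 2003.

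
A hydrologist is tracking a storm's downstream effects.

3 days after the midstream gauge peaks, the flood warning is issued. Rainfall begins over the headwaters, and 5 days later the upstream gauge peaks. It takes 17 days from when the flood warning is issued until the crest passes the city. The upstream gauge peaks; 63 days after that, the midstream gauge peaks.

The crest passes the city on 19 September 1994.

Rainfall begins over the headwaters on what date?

The crest passes the city: Sep 19, 1994.
The flood warning is issued: Sep 19, 1994 − 17 days = Sep 2, 1994.
The midstream gauge peaks: Sep 2, 1994 − 3 days = Aug 30, 1994.
The upstream gauge peaks: Aug 30, 1994 − 63 days = Jun 28, 1994.
Rainfall begins over the headwaters: Jun 28, 1994 − 5 days = Jun 23, 1994.

23 June 1994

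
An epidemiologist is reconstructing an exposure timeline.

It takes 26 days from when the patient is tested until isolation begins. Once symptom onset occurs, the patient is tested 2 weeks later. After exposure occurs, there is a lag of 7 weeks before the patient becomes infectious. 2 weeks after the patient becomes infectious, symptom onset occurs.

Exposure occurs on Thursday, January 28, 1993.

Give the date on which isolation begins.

Exposure occurs: Jan 28, 1993.
The patient becomes infectious: Jan 28, 1993 + 7 weeks = Mar 18, 1993.
Symptom onset occurs: Mar 18, 1993 + 2 weeks = Apr 1, 1993.
The patient is tested: Apr 1, 1993 + 2 weeks = Apr 15, 1993.
Isolation begins: Apr 15, 1993 + 26 days = May 11, 1993.

Tuesday, May 11, 1993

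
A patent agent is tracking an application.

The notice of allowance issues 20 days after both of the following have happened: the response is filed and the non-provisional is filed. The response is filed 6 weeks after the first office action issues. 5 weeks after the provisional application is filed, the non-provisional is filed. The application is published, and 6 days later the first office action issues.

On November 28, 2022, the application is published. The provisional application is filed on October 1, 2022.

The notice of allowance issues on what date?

February 4, 2023

The application is published: Nov 28, 2022.
The first office action issues: Nov 28, 2022 + 6 days = Dec 4, 2022.
The response is filed: Dec 4, 2022 + 6 weeks = Jan 15, 2023.
The provisional application is filed: Oct 1, 2022.
The non-provisional is filed: Oct 1, 2022 + 5 weeks = Nov 5, 2022.
Both prerequisites met — the response is filed (Jan 15, 2023), the non-provisional is filed (Nov 5, 2022); the later is Jan 15, 2023.
The notice of allowance issues: Jan 15, 2023 + 20 days = Feb 4, 2023.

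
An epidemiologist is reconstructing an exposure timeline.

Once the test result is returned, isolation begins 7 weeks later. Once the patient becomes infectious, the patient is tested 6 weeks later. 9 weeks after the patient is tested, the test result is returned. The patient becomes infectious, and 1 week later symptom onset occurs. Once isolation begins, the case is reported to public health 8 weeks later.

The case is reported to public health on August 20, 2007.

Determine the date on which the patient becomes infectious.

January 22, 2007

The case is reported to public health: Aug 20, 2007.
Isolation begins: Aug 20, 2007 − 8 weeks = Jun 25, 2007.
The test result is returned: Jun 25, 2007 − 7 weeks = May 7, 2007.
The patient is tested: May 7, 2007 − 9 weeks = Mar 5, 2007.
The patient becomes infectious: Mar 5, 2007 − 6 weeks = Jan 22, 2007.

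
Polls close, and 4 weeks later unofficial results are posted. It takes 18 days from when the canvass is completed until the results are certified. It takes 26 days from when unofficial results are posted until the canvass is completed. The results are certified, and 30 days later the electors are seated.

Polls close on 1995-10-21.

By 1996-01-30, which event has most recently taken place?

Polls close: Oct 21, 1995.
Unofficial results are posted: Oct 21, 1995 + 4 weeks = Nov 18, 1995.
The canvass is completed: Nov 18, 1995 + 26 days = Dec 14, 1995.
The results are certified: Dec 14, 1995 + 18 days = Jan 1, 1996.
The electors are seated: Jan 1, 1996 + 30 days = Jan 31, 1996.
Jan 30, 1996 falls between when the results are certified (Jan 1, 1996) and when the electors are seated (Jan 31, 1996).

The results are certified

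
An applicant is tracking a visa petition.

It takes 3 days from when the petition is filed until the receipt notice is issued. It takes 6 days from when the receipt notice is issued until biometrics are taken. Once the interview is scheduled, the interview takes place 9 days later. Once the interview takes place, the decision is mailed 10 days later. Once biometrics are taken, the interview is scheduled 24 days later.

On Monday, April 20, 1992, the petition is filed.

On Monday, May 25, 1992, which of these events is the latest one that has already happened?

The petition is filed: Apr 20, 1992.
The receipt notice is issued: Apr 20, 1992 + 3 days = Apr 23, 1992.
Biometrics are taken: Apr 23, 1992 + 6 days = Apr 29, 1992.
The interview is scheduled: Apr 29, 1992 + 24 days = May 23, 1992.
The interview takes place: May 23, 1992 + 9 days = Jun 1, 1992.
The decision is mailed: Jun 1, 1992 + 10 days = Jun 11, 1992.
May 25, 1992 falls between when the interview is scheduled (May 23, 1992) and when the interview takes place (Jun 1, 1992).

The interview is scheduled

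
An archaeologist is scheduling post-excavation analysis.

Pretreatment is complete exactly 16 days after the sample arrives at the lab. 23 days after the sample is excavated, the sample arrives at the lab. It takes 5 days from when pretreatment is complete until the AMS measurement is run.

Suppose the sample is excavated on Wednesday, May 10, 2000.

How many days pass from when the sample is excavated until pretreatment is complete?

39 days

Causal path: the sample is excavated → the sample arrives at the lab → pretreatment is complete.
Total delay along the path: 23 + 16 = 39 days.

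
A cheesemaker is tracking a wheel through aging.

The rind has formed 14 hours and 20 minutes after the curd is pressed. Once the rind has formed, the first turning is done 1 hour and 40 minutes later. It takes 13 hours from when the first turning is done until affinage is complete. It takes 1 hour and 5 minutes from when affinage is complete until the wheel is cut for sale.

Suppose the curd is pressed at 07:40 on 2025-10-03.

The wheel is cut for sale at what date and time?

The curd is pressed: 07:40 Oct 3, 2025.
The rind has formed: 07:40 Oct 3, 2025 + 14h20m = 22:00 Oct 3, 2025.
The first turning is done: 22:00 Oct 3, 2025 + 1h40m = 23:40 Oct 3, 2025.
Affinage is complete: 23:40 Oct 3, 2025 + 13h = 12:40 Oct 4, 2025.
The wheel is cut for sale: 12:40 Oct 4, 2025 + 1h05m = 13:45 Oct 4, 2025.

13:45 on 2025-10-04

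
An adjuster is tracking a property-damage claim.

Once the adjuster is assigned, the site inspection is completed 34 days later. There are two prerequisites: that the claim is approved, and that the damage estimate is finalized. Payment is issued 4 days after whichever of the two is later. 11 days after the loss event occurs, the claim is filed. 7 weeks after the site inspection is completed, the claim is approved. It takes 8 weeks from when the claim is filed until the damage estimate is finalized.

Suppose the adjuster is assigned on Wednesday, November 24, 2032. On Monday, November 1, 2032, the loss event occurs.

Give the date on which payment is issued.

The adjuster is assigned: Nov 24, 2032.
The site inspection is completed: Nov 24, 2032 + 34 days = Dec 28, 2032.
The claim is approved: Dec 28, 2032 + 7 weeks = Feb 15, 2033.
The loss event occurs: Nov 1, 2032.
The claim is filed: Nov 1, 2032 + 11 days = Nov 12, 2032.
The damage estimate is finalized: Nov 12, 2032 + 8 weeks = Jan 7, 2033.
Both prerequisites met — the claim is approved (Feb 15, 2033), the damage estimate is finalized (Jan 7, 2033); the later is Feb 15, 2033.
Payment is issued: Feb 15, 2033 + 4 days = Feb 19, 2033.

Saturday, February 19, 2033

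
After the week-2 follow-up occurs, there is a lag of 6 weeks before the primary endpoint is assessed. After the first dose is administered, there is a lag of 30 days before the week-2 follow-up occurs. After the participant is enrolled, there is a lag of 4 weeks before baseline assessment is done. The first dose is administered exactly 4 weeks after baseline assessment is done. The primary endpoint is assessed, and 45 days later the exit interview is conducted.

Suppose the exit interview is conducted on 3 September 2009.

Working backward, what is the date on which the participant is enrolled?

14 March 2009

The exit interview is conducted: Sep 3, 2009.
The primary endpoint is assessed: Sep 3, 2009 − 45 days = Jul 20, 2009.
The week-2 follow-up occurs: Jul 20, 2009 − 6 weeks = Jun 8, 2009.
The first dose is administered: Jun 8, 2009 − 30 days = May 9, 2009.
Baseline assessment is done: May 9, 2009 − 4 weeks = Apr 11, 2009.
The participant is enrolled: Apr 11, 2009 − 4 weeks = Mar 14, 2009.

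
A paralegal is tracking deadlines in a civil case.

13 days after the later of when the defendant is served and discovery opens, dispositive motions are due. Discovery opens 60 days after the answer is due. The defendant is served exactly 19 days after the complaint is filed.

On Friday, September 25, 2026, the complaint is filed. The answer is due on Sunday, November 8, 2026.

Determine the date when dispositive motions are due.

The complaint is filed: Sep 25, 2026.
The defendant is served: Sep 25, 2026 + 19 days = Oct 14, 2026.
The answer is due: Nov 8, 2026.
Discovery opens: Nov 8, 2026 + 60 days = Jan 7, 2027.
Both prerequisites met — the defendant is served (Oct 14, 2026), discovery opens (Jan 7, 2027); the later is Jan 7, 2027.
Dispositive motions are due: Jan 7, 2027 + 13 days = Jan 20, 2027.

Wednesday, January 20, 2027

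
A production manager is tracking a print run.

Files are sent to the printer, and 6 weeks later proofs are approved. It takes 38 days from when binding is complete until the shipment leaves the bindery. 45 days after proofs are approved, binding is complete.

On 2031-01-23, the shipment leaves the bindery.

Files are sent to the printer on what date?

The shipment leaves the bindery: Jan 23, 2031.
Binding is complete: Jan 23, 2031 − 38 days = Dec 16, 2030.
Proofs are approved: Dec 16, 2030 − 45 days = Nov 1, 2030.
Files are sent to the printer: Nov 1, 2030 − 6 weeks = Sep 20, 2030.

2030-09-20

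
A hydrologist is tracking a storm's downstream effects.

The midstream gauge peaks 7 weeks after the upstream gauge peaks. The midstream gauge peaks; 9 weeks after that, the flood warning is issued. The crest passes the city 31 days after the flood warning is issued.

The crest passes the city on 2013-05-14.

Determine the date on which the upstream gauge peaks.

2012-12-22

The crest passes the city: May 14, 2013.
The flood warning is issued: May 14, 2013 − 31 days = Apr 13, 2013.
The midstream gauge peaks: Apr 13, 2013 − 9 weeks = Feb 9, 2013.
The upstream gauge peaks: Feb 9, 2013 − 7 weeks = Dec 22, 2012.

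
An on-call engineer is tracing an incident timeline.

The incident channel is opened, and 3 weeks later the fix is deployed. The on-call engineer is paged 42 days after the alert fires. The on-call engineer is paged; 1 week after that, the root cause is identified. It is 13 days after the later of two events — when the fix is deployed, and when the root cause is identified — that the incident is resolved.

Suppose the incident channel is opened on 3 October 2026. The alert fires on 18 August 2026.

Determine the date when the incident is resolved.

6 November 2026

The incident channel is opened: Oct 3, 2026.
The fix is deployed: Oct 3, 2026 + 3 weeks = Oct 24, 2026.
The alert fires: Aug 18, 2026.
The on-call engineer is paged: Aug 18, 2026 + 42 days = Sep 29, 2026.
The root cause is identified: Sep 29, 2026 + 1 week = Oct 6, 2026.
Both prerequisites met — the fix is deployed (Oct 24, 2026), the root cause is identified (Oct 6, 2026); the later is Oct 24, 2026.
The incident is resolved: Oct 24, 2026 + 13 days = Nov 6, 2026.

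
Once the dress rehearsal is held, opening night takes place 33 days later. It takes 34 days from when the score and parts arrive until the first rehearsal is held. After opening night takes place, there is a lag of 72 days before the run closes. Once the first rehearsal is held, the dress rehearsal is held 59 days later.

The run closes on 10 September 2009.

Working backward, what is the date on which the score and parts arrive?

24 February 2009

The run closes: Sep 10, 2009.
Opening night takes place: Sep 10, 2009 − 72 days = Jun 30, 2009.
The dress rehearsal is held: Jun 30, 2009 − 33 days = May 28, 2009.
The first rehearsal is held: May 28, 2009 − 59 days = Mar 30, 2009.
The score and parts arrive: Mar 30, 2009 − 34 days = Feb 24, 2009.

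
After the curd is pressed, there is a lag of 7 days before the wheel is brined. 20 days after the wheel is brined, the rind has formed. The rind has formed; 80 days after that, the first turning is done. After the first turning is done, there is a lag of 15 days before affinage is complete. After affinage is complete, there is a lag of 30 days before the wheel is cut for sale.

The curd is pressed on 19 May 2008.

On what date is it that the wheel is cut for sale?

18 October 2008

The curd is pressed: May 19, 2008.
The wheel is brined: May 19, 2008 + 7 days = May 26, 2008.
The rind has formed: May 26, 2008 + 20 days = Jun 15, 2008.
The first turning is done: Jun 15, 2008 + 80 days = Sep 3, 2008.
Affinage is complete: Sep 3, 2008 + 15 days = Sep 18, 2008.
The wheel is cut for sale: Sep 18, 2008 + 30 days = Oct 18, 2008.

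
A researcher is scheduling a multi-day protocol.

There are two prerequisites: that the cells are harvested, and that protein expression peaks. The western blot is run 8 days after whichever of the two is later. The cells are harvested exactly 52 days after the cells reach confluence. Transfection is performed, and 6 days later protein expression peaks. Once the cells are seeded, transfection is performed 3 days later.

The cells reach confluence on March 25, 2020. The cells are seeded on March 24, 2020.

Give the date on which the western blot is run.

The cells reach confluence: Mar 25, 2020.
The cells are harvested: Mar 25, 2020 + 52 days = May 16, 2020.
The cells are seeded: Mar 24, 2020.
Transfection is performed: Mar 24, 2020 + 3 days = Mar 27, 2020.
Protein expression peaks: Mar 27, 2020 + 6 days = Apr 2, 2020.
Both prerequisites met — the cells are harvested (May 16, 2020), protein expression peaks (Apr 2, 2020); the later is May 16, 2020.
The western blot is run: May 16, 2020 + 8 days = May 24, 2020.

May 24, 2020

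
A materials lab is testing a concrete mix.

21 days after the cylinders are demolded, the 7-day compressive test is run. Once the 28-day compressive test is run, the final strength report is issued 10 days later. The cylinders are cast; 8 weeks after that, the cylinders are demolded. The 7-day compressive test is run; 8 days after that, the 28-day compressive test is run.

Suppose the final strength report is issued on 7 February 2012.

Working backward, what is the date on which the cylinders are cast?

4 November 2011

The final strength report is issued: Feb 7, 2012.
The 28-day compressive test is run: Feb 7, 2012 − 10 days = Jan 28, 2012.
The 7-day compressive test is run: Jan 28, 2012 − 8 days = Jan 20, 2012.
The cylinders are demolded: Jan 20, 2012 − 21 days = Dec 30, 2011.
The cylinders are cast: Dec 30, 2011 − 8 weeks = Nov 4, 2011.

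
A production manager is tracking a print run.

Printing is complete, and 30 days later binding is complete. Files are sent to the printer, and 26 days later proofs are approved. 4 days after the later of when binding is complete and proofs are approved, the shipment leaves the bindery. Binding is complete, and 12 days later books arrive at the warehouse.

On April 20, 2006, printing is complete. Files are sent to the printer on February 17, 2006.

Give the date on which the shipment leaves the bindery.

May 24, 2006

Printing is complete: Apr 20, 2006.
Binding is complete: Apr 20, 2006 + 30 days = May 20, 2006.
Files are sent to the printer: Feb 17, 2006.
Proofs are approved: Feb 17, 2006 + 26 days = Mar 15, 2006.
Both prerequisites met — binding is complete (May 20, 2006), proofs are approved (Mar 15, 2006); the later is May 20, 2006.
The shipment leaves the bindery: May 20, 2006 + 4 days = May 24, 2006.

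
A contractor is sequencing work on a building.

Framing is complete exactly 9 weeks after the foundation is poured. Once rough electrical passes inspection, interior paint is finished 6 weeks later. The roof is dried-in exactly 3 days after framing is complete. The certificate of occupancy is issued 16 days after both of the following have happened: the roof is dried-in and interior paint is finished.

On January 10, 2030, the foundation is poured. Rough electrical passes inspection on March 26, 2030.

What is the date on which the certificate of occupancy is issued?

May 23, 2030

The foundation is poured: Jan 10, 2030.
Framing is complete: Jan 10, 2030 + 9 weeks = Mar 14, 2030.
The roof is dried-in: Mar 14, 2030 + 3 days = Mar 17, 2030.
Rough electrical passes inspection: Mar 26, 2030.
Interior paint is finished: Mar 26, 2030 + 6 weeks = May 7, 2030.
Both prerequisites met — the roof is dried-in (Mar 17, 2030), interior paint is finished (May 7, 2030); the later is May 7, 2030.
The certificate of occupancy is issued: May 7, 2030 + 16 days = May 23, 2030.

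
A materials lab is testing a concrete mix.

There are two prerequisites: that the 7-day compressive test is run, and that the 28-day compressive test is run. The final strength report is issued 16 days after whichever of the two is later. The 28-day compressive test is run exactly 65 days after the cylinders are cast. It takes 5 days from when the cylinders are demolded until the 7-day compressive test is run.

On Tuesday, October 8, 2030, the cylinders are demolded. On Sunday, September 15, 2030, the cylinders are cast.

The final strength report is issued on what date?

The cylinders are demolded: Oct 8, 2030.
The 7-day compressive test is run: Oct 8, 2030 + 5 days = Oct 13, 2030.
The cylinders are cast: Sep 15, 2030.
The 28-day compressive test is run: Sep 15, 2030 + 65 days = Nov 19, 2030.
Both prerequisites met — the 7-day compressive test is run (Oct 13, 2030), the 28-day compressive test is run (Nov 19, 2030); the later is Nov 19, 2030.
The final strength report is issued: Nov 19, 2030 + 16 days = Dec 5, 2030.

Thursday, December 5, 2030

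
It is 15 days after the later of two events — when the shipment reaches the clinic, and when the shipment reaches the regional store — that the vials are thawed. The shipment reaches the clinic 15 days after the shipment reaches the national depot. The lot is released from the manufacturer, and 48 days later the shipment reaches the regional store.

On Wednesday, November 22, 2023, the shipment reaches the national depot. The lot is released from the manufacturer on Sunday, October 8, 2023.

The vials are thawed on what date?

Friday, December 22, 2023

The shipment reaches the national depot: Nov 22, 2023.
The shipment reaches the clinic: Nov 22, 2023 + 15 days = Dec 7, 2023.
The lot is released from the manufacturer: Oct 8, 2023.
The shipment reaches the regional store: Oct 8, 2023 + 48 days = Nov 25, 2023.
Both prerequisites met — the shipment reaches the clinic (Dec 7, 2023), the shipment reaches the regional store (Nov 25, 2023); the later is Dec 7, 2023.
The vials are thawed: Dec 7, 2023 + 15 days = Dec 22, 2023.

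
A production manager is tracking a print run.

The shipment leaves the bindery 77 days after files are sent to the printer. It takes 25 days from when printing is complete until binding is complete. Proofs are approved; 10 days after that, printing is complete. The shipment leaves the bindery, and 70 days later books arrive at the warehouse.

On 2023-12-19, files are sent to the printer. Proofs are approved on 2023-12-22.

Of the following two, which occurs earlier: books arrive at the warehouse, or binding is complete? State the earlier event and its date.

Binding is complete — 2024-01-26

Files are sent to the printer: Dec 19, 2023.
The shipment leaves the bindery: Dec 19, 2023 + 77 days = Mar 5, 2024.
Books arrive at the warehouse: Mar 5, 2024 + 70 days = May 14, 2024.
Proofs are approved: Dec 22, 2023.
Printing is complete: Dec 22, 2023 + 10 days = Jan 1, 2024.
Binding is complete: Jan 1, 2024 + 25 days = Jan 26, 2024.
Comparing: books arrive at the warehouse on May 14, 2024 vs binding is complete on Jan 26, 2024. Earlier: binding is complete.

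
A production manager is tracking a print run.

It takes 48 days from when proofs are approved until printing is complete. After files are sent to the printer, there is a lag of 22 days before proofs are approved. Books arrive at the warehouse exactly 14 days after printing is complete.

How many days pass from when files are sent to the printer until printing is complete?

Causal path: files are sent to the printer → proofs are approved → printing is complete.
Total delay along the path: 22 + 48 = 70 days.

70 days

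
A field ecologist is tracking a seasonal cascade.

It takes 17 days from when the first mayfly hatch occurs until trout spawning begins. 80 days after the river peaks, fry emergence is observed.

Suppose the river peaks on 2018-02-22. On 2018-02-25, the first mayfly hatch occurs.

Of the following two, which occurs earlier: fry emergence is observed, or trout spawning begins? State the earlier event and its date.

The river peaks: Feb 22, 2018.
Fry emergence is observed: Feb 22, 2018 + 80 days = May 13, 2018.
The first mayfly hatch occurs: Feb 25, 2018.
Trout spawning begins: Feb 25, 2018 + 17 days = Mar 14, 2018.
Comparing: fry emergence is observed on May 13, 2018 vs trout spawning begins on Mar 14, 2018. Earlier: trout spawning begins.

Trout spawning begins — 2018-03-14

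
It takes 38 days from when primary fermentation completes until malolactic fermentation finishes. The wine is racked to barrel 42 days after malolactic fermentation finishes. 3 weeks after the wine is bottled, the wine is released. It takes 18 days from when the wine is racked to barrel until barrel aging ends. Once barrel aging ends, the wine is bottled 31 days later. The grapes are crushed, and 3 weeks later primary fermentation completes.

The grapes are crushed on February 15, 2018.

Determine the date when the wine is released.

The grapes are crushed: Feb 15, 2018.
Primary fermentation completes: Feb 15, 2018 + 3 weeks = Mar 8, 2018.
Malolactic fermentation finishes: Mar 8, 2018 + 38 days = Apr 15, 2018.
The wine is racked to barrel: Apr 15, 2018 + 42 days = May 27, 2018.
Barrel aging ends: May 27, 2018 + 18 days = Jun 14, 2018.
The wine is bottled: Jun 14, 2018 + 31 days = Jul 15, 2018.
The wine is released: Jul 15, 2018 + 3 weeks = Aug 5, 2018.

August 5, 2018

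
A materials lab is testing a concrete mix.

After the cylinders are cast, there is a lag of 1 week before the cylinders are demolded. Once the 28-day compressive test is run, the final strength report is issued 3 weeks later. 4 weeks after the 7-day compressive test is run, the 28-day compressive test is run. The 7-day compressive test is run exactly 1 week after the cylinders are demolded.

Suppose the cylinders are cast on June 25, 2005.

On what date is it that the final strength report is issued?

August 27, 2005

The cylinders are cast: Jun 25, 2005.
The cylinders are demolded: Jun 25, 2005 + 1 week = Jul 2, 2005.
The 7-day compressive test is run: Jul 2, 2005 + 1 week = Jul 9, 2005.
The 28-day compressive test is run: Jul 9, 2005 + 4 weeks = Aug 6, 2005.
The final strength report is issued: Aug 6, 2005 + 3 weeks = Aug 27, 2005.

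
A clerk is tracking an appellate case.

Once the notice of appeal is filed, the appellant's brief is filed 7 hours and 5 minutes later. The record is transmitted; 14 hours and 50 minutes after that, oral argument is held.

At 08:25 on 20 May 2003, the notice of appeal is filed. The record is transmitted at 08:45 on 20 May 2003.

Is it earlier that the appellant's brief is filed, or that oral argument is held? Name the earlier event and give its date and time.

The notice of appeal is filed: 08:25 May 20, 2003.
The appellant's brief is filed: 08:25 May 20, 2003 + 7h05m = 15:30 May 20, 2003.
The record is transmitted: 08:45 May 20, 2003.
Oral argument is held: 08:45 May 20, 2003 + 14h50m = 23:35 May 20, 2003.
Comparing: the appellant's brief is filed at 15:30 May 20, 2003 vs oral argument is held at 23:35 May 20, 2003. Earlier: the appellant's brief is filed.

The appellant's brief is filed — 15:30 on 20 May 2003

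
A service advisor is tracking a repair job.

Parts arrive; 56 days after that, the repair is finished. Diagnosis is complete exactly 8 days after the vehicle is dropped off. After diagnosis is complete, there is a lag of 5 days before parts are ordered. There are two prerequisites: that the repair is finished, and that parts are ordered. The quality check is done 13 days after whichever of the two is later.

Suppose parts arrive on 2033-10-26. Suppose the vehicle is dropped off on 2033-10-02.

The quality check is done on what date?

Parts arrive: Oct 26, 2033.
The repair is finished: Oct 26, 2033 + 56 days = Dec 21, 2033.
The vehicle is dropped off: Oct 2, 2033.
Diagnosis is complete: Oct 2, 2033 + 8 days = Oct 10, 2033.
Parts are ordered: Oct 10, 2033 + 5 days = Oct 15, 2033.
Both prerequisites met — the repair is finished (Dec 21, 2033), parts are ordered (Oct 15, 2033); the later is Dec 21, 2033.
The quality check is done: Dec 21, 2033 + 13 days = Jan 3, 2034.

2034-01-03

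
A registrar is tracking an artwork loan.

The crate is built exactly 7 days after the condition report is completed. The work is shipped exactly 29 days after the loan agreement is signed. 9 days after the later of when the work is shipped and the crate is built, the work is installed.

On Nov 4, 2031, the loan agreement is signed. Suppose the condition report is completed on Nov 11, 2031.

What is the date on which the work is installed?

The loan agreement is signed: Nov 4, 2031.
The work is shipped: Nov 4, 2031 + 29 days = Dec 3, 2031.
The condition report is completed: Nov 11, 2031.
The crate is built: Nov 11, 2031 + 7 days = Nov 18, 2031.
Both prerequisites met — the work is shipped (Dec 3, 2031), the crate is built (Nov 18, 2031); the later is Dec 3, 2031.
The work is installed: Dec 3, 2031 + 9 days = Dec 12, 2031.

Dec 12, 2031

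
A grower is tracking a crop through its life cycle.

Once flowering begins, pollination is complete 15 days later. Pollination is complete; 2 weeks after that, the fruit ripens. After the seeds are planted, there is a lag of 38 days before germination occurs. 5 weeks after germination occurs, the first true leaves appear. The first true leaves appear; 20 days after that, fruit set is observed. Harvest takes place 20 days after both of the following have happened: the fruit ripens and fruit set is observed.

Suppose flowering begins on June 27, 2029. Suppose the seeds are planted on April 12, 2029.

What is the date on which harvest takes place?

Flowering begins: Jun 27, 2029.
Pollination is complete: Jun 27, 2029 + 15 days = Jul 12, 2029.
The fruit ripens: Jul 12, 2029 + 2 weeks = Jul 26, 2029.
The seeds are planted: Apr 12, 2029.
Germination occurs: Apr 12, 2029 + 38 days = May 20, 2029.
The first true leaves appear: May 20, 2029 + 5 weeks = Jun 24, 2029.
Fruit set is observed: Jun 24, 2029 + 20 days = Jul 14, 2029.
Both prerequisites met — the fruit ripens (Jul 26, 2029), fruit set is observed (Jul 14, 2029); the later is Jul 26, 2029.
Harvest takes place: Jul 26, 2029 + 20 days = Aug 15, 2029.

August 15, 2029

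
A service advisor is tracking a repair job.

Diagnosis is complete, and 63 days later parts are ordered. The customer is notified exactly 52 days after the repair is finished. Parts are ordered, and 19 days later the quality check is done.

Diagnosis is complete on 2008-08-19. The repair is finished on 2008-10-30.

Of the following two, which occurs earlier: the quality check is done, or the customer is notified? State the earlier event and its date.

Diagnosis is complete: Aug 19, 2008.
Parts are ordered: Aug 19, 2008 + 63 days = Oct 21, 2008.
The quality check is done: Oct 21, 2008 + 19 days = Nov 9, 2008.
The repair is finished: Oct 30, 2008.
The customer is notified: Oct 30, 2008 + 52 days = Dec 21, 2008.
Comparing: the quality check is done on Nov 9, 2008 vs the customer is notified on Dec 21, 2008. Earlier: the quality check is done.

The quality check is done — 2008-11-09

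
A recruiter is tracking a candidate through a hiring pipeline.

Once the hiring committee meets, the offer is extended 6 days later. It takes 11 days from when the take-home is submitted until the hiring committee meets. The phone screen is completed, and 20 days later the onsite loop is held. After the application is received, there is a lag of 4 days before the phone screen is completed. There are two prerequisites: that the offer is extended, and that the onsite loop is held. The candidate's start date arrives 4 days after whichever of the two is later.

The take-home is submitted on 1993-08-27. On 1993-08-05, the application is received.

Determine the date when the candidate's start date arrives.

1993-09-17

The take-home is submitted: Aug 27, 1993.
The hiring committee meets: Aug 27, 1993 + 11 days = Sep 7, 1993.
The offer is extended: Sep 7, 1993 + 6 days = Sep 13, 1993.
The application is received: Aug 5, 1993.
The phone screen is completed: Aug 5, 1993 + 4 days = Aug 9, 1993.
The onsite loop is held: Aug 9, 1993 + 20 days = Aug 29, 1993.
Both prerequisites met — the offer is extended (Sep 13, 1993), the onsite loop is held (Aug 29, 1993); the later is Sep 13, 1993.
The candidate's start date arrives: Sep 13, 1993 + 4 days = Sep 17, 1993.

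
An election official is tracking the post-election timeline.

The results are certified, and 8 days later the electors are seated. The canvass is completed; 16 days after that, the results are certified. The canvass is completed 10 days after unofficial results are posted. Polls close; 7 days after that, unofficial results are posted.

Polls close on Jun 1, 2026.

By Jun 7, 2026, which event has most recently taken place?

Polls close

Polls close: Jun 1, 2026.
Unofficial results are posted: Jun 1, 2026 + 7 days = Jun 8, 2026.
The canvass is completed: Jun 8, 2026 + 10 days = Jun 18, 2026.
The results are certified: Jun 18, 2026 + 16 days = Jul 4, 2026.
The electors are seated: Jul 4, 2026 + 8 days = Jul 12, 2026.
Jun 7, 2026 falls between when polls close (Jun 1, 2026) and when unofficial results are posted (Jun 8, 2026).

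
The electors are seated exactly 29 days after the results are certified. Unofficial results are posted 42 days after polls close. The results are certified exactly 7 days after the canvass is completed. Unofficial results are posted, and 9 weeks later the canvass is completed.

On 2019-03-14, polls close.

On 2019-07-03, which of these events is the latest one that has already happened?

The canvass is completed

Polls close: Mar 14, 2019.
Unofficial results are posted: Mar 14, 2019 + 42 days = Apr 25, 2019.
The canvass is completed: Apr 25, 2019 + 9 weeks = Jun 27, 2019.
The results are certified: Jun 27, 2019 + 7 days = Jul 4, 2019.
The electors are seated: Jul 4, 2019 + 29 days = Aug 2, 2019.
Jul 3, 2019 falls between when the canvass is completed (Jun 27, 2019) and when the results are certified (Jul 4, 2019).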